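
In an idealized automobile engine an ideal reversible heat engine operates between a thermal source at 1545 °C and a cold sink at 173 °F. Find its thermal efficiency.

T_H = 1545 °C → 1545 + 273.15 = 1818.15 K.
T_C = 173 °F → (173 − 32) × 5/9 = 78.33 °C = 351.48 K.
η_rev = 1 − T_C/T_H = 1 − 351.48/1818.15 = 0.8067.

η ≈ 0.8067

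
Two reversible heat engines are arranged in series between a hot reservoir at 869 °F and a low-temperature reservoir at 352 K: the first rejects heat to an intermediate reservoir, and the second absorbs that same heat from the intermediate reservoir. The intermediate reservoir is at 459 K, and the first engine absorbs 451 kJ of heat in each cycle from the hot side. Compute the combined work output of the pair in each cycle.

T_H = 869 °F → (869 − 32) × 5/9 = 465.00 °C = 738.15 K.
Two reversible stages in series are equivalent to a single Carnot engine between T_H and T_C, so η_total = 1 − T_C/T_H = 1 − 352.00/738.15 = 0.5231.
W_total = η_total · Q_H = 0.5231 × 451 = 236 kJ.

W_total ≈ 236 kJ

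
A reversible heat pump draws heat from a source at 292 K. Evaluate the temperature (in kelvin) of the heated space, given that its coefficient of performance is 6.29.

COP_HP = T_H/(T_H − T_C) ⇒ T_H = T_C·COP_HP/(COP_HP − 1) = 292.00 × 6.29/(6.29 − 1) = 347 K.

T_H ≈ 347 K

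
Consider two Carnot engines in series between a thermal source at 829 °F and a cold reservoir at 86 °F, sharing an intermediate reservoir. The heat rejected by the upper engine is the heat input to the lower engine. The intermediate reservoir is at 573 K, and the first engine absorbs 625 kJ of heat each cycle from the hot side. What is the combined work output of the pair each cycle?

W_total ≈ 360.4 kJ

T_H = 829 °F → (829 − 32) × 5/9 = 442.78 °C = 715.93 K.
T_C = 86 °F → (86 − 32) × 5/9 = 30.00 °C = 303.15 K.
Two reversible stages in series are equivalent to a single Carnot engine between T_H and T_C, so η_total = 1 − T_C/T_H = 1 − 303.15/715.93 = 0.5766.
W_total = η_total · Q_H = 0.5766 × 625 = 360.4 kJ.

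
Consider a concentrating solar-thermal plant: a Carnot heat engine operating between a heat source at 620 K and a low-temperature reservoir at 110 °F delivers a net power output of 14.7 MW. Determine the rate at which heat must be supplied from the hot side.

T_C = 110 °F → (110 − 32) × 5/9 = 43.33 °C = 316.48 K.
For a reversible engine, η = 1 − T_C/T_H = 1 − 316.48/620.00 = 0.4895.
Q_H = W/η = 14.7/0.4895 = 30.0 MW.

Q̇_H ≈ 30.0 MW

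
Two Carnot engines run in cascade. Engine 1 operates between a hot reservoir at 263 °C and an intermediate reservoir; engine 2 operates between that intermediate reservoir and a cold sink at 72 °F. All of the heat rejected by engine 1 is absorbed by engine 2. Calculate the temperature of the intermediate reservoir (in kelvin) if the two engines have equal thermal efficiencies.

T_m ≈ 398 K

T_H = 263 °C → 263 + 273.15 = 536.15 K.
T_C = 72 °F → (72 − 32) × 5/9 = 22.22 °C = 295.37 K.
Equal efficiencies require 1 − T_m/T_H = 1 − T_C/T_m, i.e. T_m/T_H = T_C/T_m, so T_m = √(T_H·T_C) = √(536.15 × 295.37) = 398 K.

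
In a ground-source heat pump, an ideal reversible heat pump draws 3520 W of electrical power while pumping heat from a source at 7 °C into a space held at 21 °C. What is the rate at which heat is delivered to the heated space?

T_H = 21 °C → 21 + 273.15 = 294.15 K.
T_C = 7 °C → 7 + 273.15 = 280.15 K.
COP_HP = T_H/(T_H − T_C) = 294.15/14.00 = 21.0107.
Q_H = COP_HP · W = 21.0107 × 3520 = 74000 W.

Q̇_H ≈ 74000 W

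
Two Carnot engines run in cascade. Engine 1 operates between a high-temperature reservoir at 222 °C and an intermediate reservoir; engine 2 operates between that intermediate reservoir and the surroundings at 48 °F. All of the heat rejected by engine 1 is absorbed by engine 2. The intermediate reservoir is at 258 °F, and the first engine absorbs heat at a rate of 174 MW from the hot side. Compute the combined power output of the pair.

Ẇ_total ≈ 74.9 MW

T_H = 222 °C → 222 + 273.15 = 495.15 K.
T_C = 48 °F → (48 − 32) × 5/9 = 8.89 °C = 282.04 K.
Two reversible stages in series are equivalent to a single Carnot engine between T_H and T_C, so η_total = 1 − T_C/T_H = 1 − 282.04/495.15 = 0.4304.
W_total = η_total · Q_H = 0.4304 × 174 = 74.9 MW.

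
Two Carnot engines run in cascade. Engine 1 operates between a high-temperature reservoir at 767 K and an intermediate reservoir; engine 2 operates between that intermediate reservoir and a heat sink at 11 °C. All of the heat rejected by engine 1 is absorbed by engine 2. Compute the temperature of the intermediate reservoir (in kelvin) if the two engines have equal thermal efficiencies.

T_C = 11 °C → 11 + 273.15 = 284.15 K.
Equal efficiencies require 1 − T_m/T_H = 1 − T_C/T_m, i.e. T_m/T_H = T_C/T_m, so T_m = √(T_H·T_C) = √(767.00 × 284.15) = 466.8 K.

T_m ≈ 466.8 K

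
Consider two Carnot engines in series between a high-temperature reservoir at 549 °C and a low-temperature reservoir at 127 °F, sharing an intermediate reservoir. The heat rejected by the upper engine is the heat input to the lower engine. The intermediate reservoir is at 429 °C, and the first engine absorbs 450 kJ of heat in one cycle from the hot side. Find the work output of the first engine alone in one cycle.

W₁ ≈ 65.7 kJ

T_H = 549 °C → 549 + 273.15 = 822.15 K.
T_C = 127 °F → (127 − 32) × 5/9 = 52.78 °C = 325.93 K.
T_m = 429 °C → 429 + 273.15 = 702.15 K.
First-stage efficiency η₁ = 1 − T_m/T_H = 1 − 702.15/822.15 = 0.1460.
W₁ = η₁·Q_H = 0.1460 × 450 = 65.7 kJ.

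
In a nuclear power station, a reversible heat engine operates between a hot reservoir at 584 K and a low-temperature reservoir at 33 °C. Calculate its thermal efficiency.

η ≈ 0.476

T_C = 33 °C → 33 + 273.15 = 306.15 K.
The Carnot efficiency is η = 1 − T_C/T_H = 1 − 306.15/584.00 = 0.476.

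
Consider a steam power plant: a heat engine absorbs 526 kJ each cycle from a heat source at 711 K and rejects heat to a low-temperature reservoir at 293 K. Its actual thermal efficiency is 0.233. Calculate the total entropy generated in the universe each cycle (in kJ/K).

ΔS_univ ≈ 0.6371 kJ/K

W = η·Q_H = 0.233 × 526 = 122.6 kJ, so Q_C = Q_H − W = 403.4 kJ.
The hot reservoir loses entropy Q_H/T_H = 526/711.00 = 0.7398 kJ/K; the cold reservoir gains Q_C/T_C = 403.4/293.00 = 1.377 kJ/K.
ΔS_univ = −Q_H/T_H + Q_C/T_C = 0.6371 kJ/K (> 0, since η = 0.233 < η_Carnot = 0.588).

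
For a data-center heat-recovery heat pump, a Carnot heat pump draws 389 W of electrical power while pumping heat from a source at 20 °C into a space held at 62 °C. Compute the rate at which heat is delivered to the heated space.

Q̇_H ≈ 3100 W

T_H = 62 °C → 62 + 273.15 = 335.15 K.
T_C = 20 °C → 20 + 273.15 = 293.15 K.
The Carnot heat-pump COP is COP_HP = T_H/(T_H − T_C) = 335.15/42.00 = 7.9798.
Q_H = COP_HP · W = 7.9798 × 389 = 3100 W.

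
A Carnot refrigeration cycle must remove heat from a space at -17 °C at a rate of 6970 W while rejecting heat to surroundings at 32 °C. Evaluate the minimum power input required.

Ẇ_in ≈ 1330 W

T_H = 32 °C → 32 + 273.15 = 305.15 K.
T_C = -17 °C → -17 + 273.15 = 256.15 K.
Carnot COP: COP_R = T_C/(T_H − T_C) = 256.15/49.00 = 5.2276.
W = Q_C/COP_R = 6970/5.2276 = 1330 W.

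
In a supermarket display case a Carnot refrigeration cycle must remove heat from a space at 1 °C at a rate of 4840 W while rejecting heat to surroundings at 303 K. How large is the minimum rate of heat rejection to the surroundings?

Q̇_H ≈ 5350 W

T_C = 1 °C → 1 + 273.15 = 274.15 K.
For a reversible cycle Q_H/Q_C = T_H/T_C, so Q_H = Q_C·T_H/T_C = 4840 × 303.00/274.15 = 5350 W.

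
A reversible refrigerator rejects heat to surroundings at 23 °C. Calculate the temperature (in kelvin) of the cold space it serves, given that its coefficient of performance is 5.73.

T_H = 23 °C → 23 + 273.15 = 296.15 K.
COP_R = T_C/(T_H − T_C) ⇒ T_C = T_H·COP_R/(1 + COP_R) = 296.15 × 5.73/(1 + 5.73) = 252 K.

T_C ≈ 252 K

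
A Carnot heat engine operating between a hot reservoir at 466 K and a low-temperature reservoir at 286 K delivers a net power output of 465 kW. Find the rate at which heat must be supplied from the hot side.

Carnot efficiency: η = 1 − T_C/T_H = 1 − 286.00/466.00 = 0.3863.
Q_H = W/η = 465/0.3863 = 1204 kW.

Q̇_H ≈ 1204 kW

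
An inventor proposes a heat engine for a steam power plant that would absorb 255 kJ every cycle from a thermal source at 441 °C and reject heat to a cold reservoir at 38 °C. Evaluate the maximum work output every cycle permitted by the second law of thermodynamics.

T_H = 441 °C → 441 + 273.15 = 714.15 K.
T_C = 38 °C → 38 + 273.15 = 311.15 K.
The second-law ceiling is the Carnot efficiency, η_max = 1 − T_C/T_H = 1 − 311.15/714.15 = 0.5643.
W_max = η_max · Q_H = 0.5643 × 255 = 144 kJ.

W_max ≈ 144 kJ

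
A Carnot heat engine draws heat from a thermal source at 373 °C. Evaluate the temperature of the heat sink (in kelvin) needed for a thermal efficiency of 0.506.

T_H = 373 °C → 373 + 273.15 = 646.15 K.
From η = 1 − T_C/T_H, T_C = T_H·(1 − η) = 646.15 × (1 − 0.506) = 319 K.

T_C ≈ 319 K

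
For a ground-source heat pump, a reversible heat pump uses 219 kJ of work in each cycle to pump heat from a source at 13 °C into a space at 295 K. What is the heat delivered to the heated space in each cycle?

T_C = 13 °C → 13 + 273.15 = 286.15 K.
The Carnot heat-pump COP is COP_HP = T_H/(T_H − T_C) = 295.00/8.85 = 33.3333.
Q_H = COP_HP · W = 33.3333 × 219 = 7300 kJ.

Q_H ≈ 7300 kJ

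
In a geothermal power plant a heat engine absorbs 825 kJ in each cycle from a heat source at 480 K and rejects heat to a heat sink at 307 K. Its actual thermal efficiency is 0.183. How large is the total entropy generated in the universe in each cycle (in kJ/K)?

W = η·Q_H = 0.183 × 825 = 151.0 kJ, so Q_C = Q_H − W = 674.0 kJ.
The hot reservoir loses entropy Q_H/T_H = 825/480.00 = 1.719 kJ/K; the cold reservoir gains Q_C/T_C = 674.0/307.00 = 2.196 kJ/K.
ΔS_univ = −Q_H/T_H + Q_C/T_C = 0.477 kJ/K (> 0, since η = 0.183 < η_Carnot = 0.360).

ΔS_univ ≈ 0.477 kJ/K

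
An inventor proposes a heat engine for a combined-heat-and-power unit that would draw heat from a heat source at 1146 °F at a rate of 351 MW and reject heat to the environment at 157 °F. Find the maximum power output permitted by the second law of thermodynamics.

Ẇ_max ≈ 216 MW

T_H = 1146 °F → (1146 − 32) × 5/9 = 618.89 °C = 892.04 K.
T_C = 157 °F → (157 − 32) × 5/9 = 69.44 °C = 342.59 K.
By the Carnot theorem, η_max = 1 − T_C/T_H = 1 − 342.59/892.04 = 0.6159.
W_max = η_max · Q_H = 0.6159 × 351 = 216 MW.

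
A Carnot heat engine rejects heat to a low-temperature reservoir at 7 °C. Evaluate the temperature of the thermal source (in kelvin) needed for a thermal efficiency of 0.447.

T_H ≈ 507 K

T_C = 7 °C → 7 + 273.15 = 280.15 K.
From η = 1 − T_C/T_H, solving for T_H gives T_H = T_C/(1 − η) = 280.15/(1 − 0.447) = 507 K.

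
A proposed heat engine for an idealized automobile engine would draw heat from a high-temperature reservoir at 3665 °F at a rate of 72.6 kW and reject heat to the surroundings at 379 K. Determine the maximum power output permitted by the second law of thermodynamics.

T_H = 3665 °F → (3665 − 32) × 5/9 = 2018.33 °C = 2291.48 K.
The upper bound on efficiency is η_max = 1 − T_C/T_H = 1 − 379.00/2291.48 = 0.8346.
W_max = η_max · Q_H = 0.8346 × 72.6 = 60.6 kW.

Ẇ_max ≈ 60.6 kW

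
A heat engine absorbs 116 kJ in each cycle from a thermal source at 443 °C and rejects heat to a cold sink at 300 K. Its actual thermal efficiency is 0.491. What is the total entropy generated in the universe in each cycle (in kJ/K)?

T_H = 443 °C → 443 + 273.15 = 716.15 K.
W = η·Q_H = 0.491 × 116 = 56.96 kJ, so Q_C = Q_H − W = 59.04 kJ.
Entropy balance on the reservoirs: −Q_H/T_H = -0.1620 kJ/K, +Q_C/T_C = 0.1968 kJ/K.
ΔS_univ = −Q_H/T_H + Q_C/T_C = 0.03484 kJ/K (> 0, since η = 0.491 < η_Carnot = 0.581).

ΔS_univ ≈ 0.03484 kJ/K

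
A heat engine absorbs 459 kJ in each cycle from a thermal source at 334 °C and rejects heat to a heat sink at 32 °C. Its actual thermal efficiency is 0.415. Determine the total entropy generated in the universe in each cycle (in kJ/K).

T_H = 334 °C → 334 + 273.15 = 607.15 K.
T_C = 32 °C → 32 + 273.15 = 305.15 K.
W = η·Q_H = 0.415 × 459 = 190.5 kJ, so Q_C = Q_H − W = 268.5 kJ.
The hot reservoir loses entropy Q_H/T_H = 459/607.15 = 0.7560 kJ/K; the cold reservoir gains Q_C/T_C = 268.5/305.15 = 0.8799 kJ/K.
ΔS_univ = −Q_H/T_H + Q_C/T_C = 0.124 kJ/K (> 0, since η = 0.415 < η_Carnot = 0.497).

ΔS_univ ≈ 0.124 kJ/K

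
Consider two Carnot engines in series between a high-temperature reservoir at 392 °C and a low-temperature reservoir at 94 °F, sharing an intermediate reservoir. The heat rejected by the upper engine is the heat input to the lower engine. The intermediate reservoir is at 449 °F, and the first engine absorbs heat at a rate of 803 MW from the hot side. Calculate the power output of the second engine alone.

T_H = 392 °C → 392 + 273.15 = 665.15 K.
T_C = 94 °F → (94 − 32) × 5/9 = 34.44 °C = 307.59 K.
T_m = 449 °F → (449 − 32) × 5/9 = 231.67 °C = 504.82 K.
Heat entering the second stage: Q_m = Q_H·(T_m/T_H) = 803 × 504.82/665.15 = 609 MW.
Second-stage efficiency η₂ = 1 − T_C/T_m = 1 − 307.59/504.82 = 0.3907, so W₂ = η₂·Q_m = 238 MW.

Ẇ₂ ≈ 238 MW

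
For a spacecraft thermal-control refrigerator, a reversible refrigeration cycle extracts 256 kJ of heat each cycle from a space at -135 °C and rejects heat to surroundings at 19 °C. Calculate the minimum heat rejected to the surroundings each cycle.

Q_H ≈ 541 kJ

T_H = 19 °C → 19 + 273.15 = 292.15 K.
T_C = -135 °C → -135 + 273.15 = 138.15 K.
For a reversible cycle Q_H/Q_C = T_H/T_C, so Q_H = Q_C·T_H/T_C = 256 × 292.15/138.15 = 541 kJ.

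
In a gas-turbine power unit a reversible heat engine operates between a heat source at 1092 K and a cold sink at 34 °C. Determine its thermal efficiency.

T_C = 34 °C → 34 + 273.15 = 307.15 K.
For a reversible engine, η = 1 − T_C/T_H = 1 − 307.15/1092.00 = 0.719.

η ≈ 0.719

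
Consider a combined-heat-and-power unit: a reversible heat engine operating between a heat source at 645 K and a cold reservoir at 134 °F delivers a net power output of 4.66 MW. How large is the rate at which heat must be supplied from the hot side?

T_C = 134 °F → (134 − 32) × 5/9 = 56.67 °C = 329.82 K.
Since the cycle is reversible, η = 1 − T_C/T_H = 1 − 329.82/645.00 = 0.4887.
Q_H = W/η = 4.66/0.4887 = 9.536 MW.

Q̇_H ≈ 9.536 MW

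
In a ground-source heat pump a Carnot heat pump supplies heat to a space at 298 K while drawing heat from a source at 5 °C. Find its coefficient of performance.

COP_HP ≈ 15.01

T_C = 5 °C → 5 + 273.15 = 278.15 K.
Reversible heating COP: COP_HP = T_H/(T_H − T_C) = 298.00/(298.00 − 278.15) = 15.01.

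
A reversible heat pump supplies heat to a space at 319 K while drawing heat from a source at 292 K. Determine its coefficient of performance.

Reversible heating COP: COP_HP = T_H/(T_H − T_C) = 319.00/(319.00 − 292.00) = 11.8.

COP_HP ≈ 11.8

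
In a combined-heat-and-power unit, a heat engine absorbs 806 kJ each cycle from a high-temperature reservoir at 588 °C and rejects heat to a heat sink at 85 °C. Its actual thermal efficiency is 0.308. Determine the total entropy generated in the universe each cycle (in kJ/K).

T_H = 588 °C → 588 + 273.15 = 861.15 K.
T_C = 85 °C → 85 + 273.15 = 358.15 K.
W = η·Q_H = 0.308 × 806 = 248.2 kJ, so Q_C = Q_H − W = 557.8 kJ.
The hot reservoir loses entropy Q_H/T_H = 806/861.15 = 0.9360 kJ/K; the cold reservoir gains Q_C/T_C = 557.8/358.15 = 1.557 kJ/K.
ΔS_univ = −Q_H/T_H + Q_C/T_C = 0.621 kJ/K (> 0, since η = 0.308 < η_Carnot = 0.584).

ΔS_univ ≈ 0.621 kJ/K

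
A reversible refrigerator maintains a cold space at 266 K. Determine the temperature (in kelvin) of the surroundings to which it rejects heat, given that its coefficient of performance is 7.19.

T_H ≈ 303 K

COP_R = T_C/(T_H − T_C) ⇒ T_H = T_C·(1 + 1/COP_R) = 266.00 × (1 + 1/7.19) = 303 K.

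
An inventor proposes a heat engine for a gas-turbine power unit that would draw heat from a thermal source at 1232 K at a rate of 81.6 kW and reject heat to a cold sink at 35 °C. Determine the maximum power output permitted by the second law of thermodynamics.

T_C = 35 °C → 35 + 273.15 = 308.15 K.
By the Carnot theorem, η_max = 1 − T_C/T_H = 1 − 308.15/1232.00 = 0.7499.
W_max = η_max · Q_H = 0.7499 × 81.6 = 61.19 kW.

Ẇ_max ≈ 61.19 kW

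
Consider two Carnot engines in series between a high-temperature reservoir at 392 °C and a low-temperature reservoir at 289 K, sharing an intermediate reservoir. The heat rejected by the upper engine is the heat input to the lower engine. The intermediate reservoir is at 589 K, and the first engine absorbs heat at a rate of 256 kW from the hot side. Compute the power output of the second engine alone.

Ẇ₂ ≈ 115 kW

T_H = 392 °C → 392 + 273.15 = 665.15 K.
Heat entering the second stage: Q_m = Q_H·(T_m/T_H) = 256 × 589.00/665.15 = 227 kW.
Second-stage efficiency η₂ = 1 − T_C/T_m = 1 − 289.00/589.00 = 0.5093, so W₂ = η₂·Q_m = 115 kW.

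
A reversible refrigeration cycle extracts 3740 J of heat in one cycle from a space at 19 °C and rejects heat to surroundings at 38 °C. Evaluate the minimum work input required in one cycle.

W_in ≈ 243 J

T_H = 38 °C → 38 + 273.15 = 311.15 K.
T_C = 19 °C → 19 + 273.15 = 292.15 K.
COP_R = T_C/(T_H − T_C) = 292.15/19.00 = 15.3763.
W = Q_C/COP_R = 3740/15.3763 = 243 J.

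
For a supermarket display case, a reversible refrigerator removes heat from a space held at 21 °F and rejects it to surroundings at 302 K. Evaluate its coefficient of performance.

T_C = 21 °F → (21 − 32) × 5/9 = -6.11 °C = 267.04 K.
The reversible coefficient of performance is COP_R = T_C/(T_H − T_C) = 267.04/(302.00 − 267.04) = 7.64.

COP_R ≈ 7.64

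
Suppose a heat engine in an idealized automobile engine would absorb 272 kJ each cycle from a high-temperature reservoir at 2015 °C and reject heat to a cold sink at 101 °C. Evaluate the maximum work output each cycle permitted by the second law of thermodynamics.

T_H = 2015 °C → 2015 + 273.15 = 2288.15 K.
T_C = 101 °C → 101 + 273.15 = 374.15 K.
No engine can exceed the Carnot limit: η_max = 1 − T_C/T_H = 1 − 374.15/2288.15 = 0.8365.
W_max = η_max · Q_H = 0.8365 × 272 = 227.5 kJ.

W_max ≈ 227.5 kJ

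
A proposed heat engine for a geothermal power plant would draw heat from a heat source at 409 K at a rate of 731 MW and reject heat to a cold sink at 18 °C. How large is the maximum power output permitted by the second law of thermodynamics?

Ẇ_max ≈ 211 MW

T_C = 18 °C → 18 + 273.15 = 291.15 K.
No engine can exceed the Carnot limit: η_max = 1 − T_C/T_H = 1 − 291.15/409.00 = 0.2881.
W_max = η_max · Q_H = 0.2881 × 731 = 211 MW.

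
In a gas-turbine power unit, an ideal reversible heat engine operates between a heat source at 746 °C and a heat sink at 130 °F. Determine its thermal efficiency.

η ≈ 0.679

T_H = 746 °C → 746 + 273.15 = 1019.15 K.
T_C = 130 °F → (130 − 32) × 5/9 = 54.44 °C = 327.59 K.
η_rev = 1 − T_C/T_H = 1 − 327.59/1019.15 = 0.679.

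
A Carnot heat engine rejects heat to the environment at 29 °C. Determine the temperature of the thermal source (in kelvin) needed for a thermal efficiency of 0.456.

T_H ≈ 555.4 K

T_C = 29 °C → 29 + 273.15 = 302.15 K.
From η = 1 − T_C/T_H, solving for T_H gives T_H = T_C/(1 − η) = 302.15/(1 − 0.456) = 555.4 K.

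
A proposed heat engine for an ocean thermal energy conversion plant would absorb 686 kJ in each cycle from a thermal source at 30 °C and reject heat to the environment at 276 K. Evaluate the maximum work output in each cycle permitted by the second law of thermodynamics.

T_H = 30 °C → 30 + 273.15 = 303.15 K.
The second-law ceiling is the Carnot efficiency, η_max = 1 − T_C/T_H = 1 − 276.00/303.15 = 0.0896.
W_max = η_max · Q_H = 0.0896 × 686 = 61.4 kJ.

W_max ≈ 61.4 kJ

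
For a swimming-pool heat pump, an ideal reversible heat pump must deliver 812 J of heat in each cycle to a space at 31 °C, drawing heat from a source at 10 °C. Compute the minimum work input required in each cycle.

T_H = 31 °C → 31 + 273.15 = 304.15 K.
T_C = 10 °C → 10 + 273.15 = 283.15 K.
Reversible heating COP: COP_HP = T_H/(T_H − T_C) = 304.15/21.00 = 14.4833.
W = Q_H/COP_HP = 812/14.4833 = 56.1 J.

W_in ≈ 56.1 J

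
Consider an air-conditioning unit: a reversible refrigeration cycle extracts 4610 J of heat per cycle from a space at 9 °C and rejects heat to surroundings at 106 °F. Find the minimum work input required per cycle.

W_in ≈ 524.7 J

T_H = 106 °F → (106 − 32) × 5/9 = 41.11 °C = 314.26 K.
T_C = 9 °C → 9 + 273.15 = 282.15 K.
COP_R = T_C/(T_H − T_C) = 282.15/32.11 = 8.7867.
W = Q_C/COP_R = 4610/8.7867 = 524.7 J.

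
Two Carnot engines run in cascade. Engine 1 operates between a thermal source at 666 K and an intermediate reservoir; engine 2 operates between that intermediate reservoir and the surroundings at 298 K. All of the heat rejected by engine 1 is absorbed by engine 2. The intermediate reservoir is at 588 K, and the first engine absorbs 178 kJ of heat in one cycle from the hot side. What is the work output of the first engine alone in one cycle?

W₁ ≈ 20.8 kJ

First-stage efficiency η₁ = 1 − T_m/T_H = 1 − 588.00/666.00 = 0.1171.
W₁ = η₁·Q_H = 0.1171 × 178 = 20.8 kJ.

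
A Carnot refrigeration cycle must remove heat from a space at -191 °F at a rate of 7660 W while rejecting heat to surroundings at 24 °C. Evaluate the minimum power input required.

T_H = 24 °C → 24 + 273.15 = 297.15 K.
T_C = -191 °F → (-191 − 32) × 5/9 = -123.89 °C = 149.26 K.
For a reversible refrigerator, COP_R = T_C/(T_H − T_C) = 149.26/147.89 = 1.0093.
W = Q_C/COP_R = 7660/1.0093 = 7590 W.

Ẇ_in ≈ 7590 W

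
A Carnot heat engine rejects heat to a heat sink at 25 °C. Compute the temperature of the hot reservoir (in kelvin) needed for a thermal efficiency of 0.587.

T_H ≈ 722 K

T_C = 25 °C → 25 + 273.15 = 298.15 K.
From η = 1 − T_C/T_H, solving for T_H gives T_H = T_C/(1 − η) = 298.15/(1 − 0.587) = 722 K.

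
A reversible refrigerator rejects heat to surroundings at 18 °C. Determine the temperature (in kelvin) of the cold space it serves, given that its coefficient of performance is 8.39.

T_H = 18 °C → 18 + 273.15 = 291.15 K.
COP_R = T_C/(T_H − T_C) ⇒ T_C = T_H·COP_R/(1 + COP_R) = 291.15 × 8.39/(1 + 8.39) = 260 K.

T_C ≈ 260 K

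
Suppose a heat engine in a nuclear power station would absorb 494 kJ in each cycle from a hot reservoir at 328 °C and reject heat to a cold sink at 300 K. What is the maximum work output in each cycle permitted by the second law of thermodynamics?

T_H = 328 °C → 328 + 273.15 = 601.15 K.
By the Carnot theorem, η_max = 1 − T_C/T_H = 1 − 300.00/601.15 = 0.5010.
W_max = η_max · Q_H = 0.5010 × 494 = 247.5 kJ.

W_max ≈ 247.5 kJ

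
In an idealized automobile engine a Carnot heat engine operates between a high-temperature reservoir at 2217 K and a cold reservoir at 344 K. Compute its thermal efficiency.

η_rev = 1 − T_C/T_H = 1 − 344.00/2217.00 = 0.8448.

η ≈ 0.8448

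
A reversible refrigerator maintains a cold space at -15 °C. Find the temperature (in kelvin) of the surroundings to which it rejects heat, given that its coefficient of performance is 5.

T_C = -15 °C → -15 + 273.15 = 258.15 K.
COP_R = T_C/(T_H − T_C) ⇒ T_H = T_C·(1 + 1/COP_R) = 258.15 × (1 + 1/5) = 309.8 K.

T_H ≈ 309.8 K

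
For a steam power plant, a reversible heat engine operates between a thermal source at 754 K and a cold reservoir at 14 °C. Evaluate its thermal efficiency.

T_C = 14 °C → 14 + 273.15 = 287.15 K.
Carnot efficiency: η = 1 − T_C/T_H = 1 − 287.15/754.00 = 0.619.

η ≈ 0.619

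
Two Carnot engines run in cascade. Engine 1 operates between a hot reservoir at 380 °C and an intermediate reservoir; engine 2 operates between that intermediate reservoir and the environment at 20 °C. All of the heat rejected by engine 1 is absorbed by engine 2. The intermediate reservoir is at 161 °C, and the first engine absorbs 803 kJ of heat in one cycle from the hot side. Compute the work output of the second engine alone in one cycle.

W₂ ≈ 173 kJ

T_H = 380 °C → 380 + 273.15 = 653.15 K.
T_C = 20 °C → 20 + 273.15 = 293.15 K.
T_m = 161 °C → 161 + 273.15 = 434.15 K.
Heat entering the second stage: Q_m = Q_H·(T_m/T_H) = 803 × 434.15/653.15 = 534 kJ.
Second-stage efficiency η₂ = 1 − T_C/T_m = 1 − 293.15/434.15 = 0.3248, so W₂ = η₂·Q_m = 173 kJ.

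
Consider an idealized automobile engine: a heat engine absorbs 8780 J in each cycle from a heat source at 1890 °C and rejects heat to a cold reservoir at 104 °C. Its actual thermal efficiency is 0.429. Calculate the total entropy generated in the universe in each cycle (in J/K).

ΔS_univ ≈ 9.23 J/K

T_H = 1890 °C → 1890 + 273.15 = 2163.15 K.
T_C = 104 °C → 104 + 273.15 = 377.15 K.
W = η·Q_H = 0.429 × 8780 = 3767 J, so Q_C = Q_H − W = 5013 J.
Reservoir entropy changes: ΔS_H = −Q_H/T_H = −8780/2163.15 = -4.059 J/K and ΔS_C = +Q_C/T_C = 5013/377.15 = 13.29 J/K.
ΔS_univ = −Q_H/T_H + Q_C/T_C = 9.23 J/K (> 0, since η = 0.429 < η_Carnot = 0.826).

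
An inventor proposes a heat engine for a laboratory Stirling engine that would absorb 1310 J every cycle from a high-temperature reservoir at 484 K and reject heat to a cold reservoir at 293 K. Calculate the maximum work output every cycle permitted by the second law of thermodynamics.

W_max ≈ 517 J

The upper bound on efficiency is η_max = 1 − T_C/T_H = 1 − 293.00/484.00 = 0.3946.
W_max = η_max · Q_H = 0.3946 × 1310 = 517 J.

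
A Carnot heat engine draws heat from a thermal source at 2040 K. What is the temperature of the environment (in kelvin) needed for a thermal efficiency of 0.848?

T_C ≈ 310 K

From η = 1 − T_C/T_H, T_C = T_H·(1 − η) = 2040.00 × (1 − 0.848) = 310 K.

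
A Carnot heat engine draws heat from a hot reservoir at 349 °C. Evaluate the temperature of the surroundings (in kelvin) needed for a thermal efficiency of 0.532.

T_H = 349 °C → 349 + 273.15 = 622.15 K.
From η = 1 − T_C/T_H, T_C = T_H·(1 − η) = 622.15 × (1 − 0.532) = 291.2 K.

T_C ≈ 291.2 K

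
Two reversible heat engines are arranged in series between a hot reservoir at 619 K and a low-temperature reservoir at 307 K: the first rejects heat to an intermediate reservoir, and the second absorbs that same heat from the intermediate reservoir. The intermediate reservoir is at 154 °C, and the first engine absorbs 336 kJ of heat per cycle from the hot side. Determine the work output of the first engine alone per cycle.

W₁ ≈ 104.1 kJ

T_m = 154 °C → 154 + 273.15 = 427.15 K.
First-stage efficiency η₁ = 1 − T_m/T_H = 1 − 427.15/619.00 = 0.3099.
W₁ = η₁·Q_H = 0.3099 × 336 = 104.1 kJ.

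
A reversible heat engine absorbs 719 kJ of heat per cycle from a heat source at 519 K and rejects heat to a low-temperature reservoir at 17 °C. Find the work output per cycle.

T_C = 17 °C → 17 + 273.15 = 290.15 K.
The Carnot efficiency is η = 1 − T_C/T_H = 1 − 290.15/519.00 = 0.4409.
W = η·Q_H = 0.4409 × 719 = 317 kJ.

W ≈ 317 kJ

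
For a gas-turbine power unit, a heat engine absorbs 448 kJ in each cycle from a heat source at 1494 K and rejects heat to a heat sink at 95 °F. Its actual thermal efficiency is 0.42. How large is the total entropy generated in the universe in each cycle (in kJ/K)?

T_C = 95 °F → (95 − 32) × 5/9 = 35.00 °C = 308.15 K.
W = η·Q_H = 0.42 × 448 = 188.2 kJ, so Q_C = Q_H − W = 259.8 kJ.
The hot reservoir loses entropy Q_H/T_H = 448/1494.00 = 0.2999 kJ/K; the cold reservoir gains Q_C/T_C = 259.8/308.15 = 0.8432 kJ/K.
ΔS_univ = −Q_H/T_H + Q_C/T_C = 0.543 kJ/K (> 0, since η = 0.42 < η_Carnot = 0.794).

ΔS_univ ≈ 0.543 kJ/K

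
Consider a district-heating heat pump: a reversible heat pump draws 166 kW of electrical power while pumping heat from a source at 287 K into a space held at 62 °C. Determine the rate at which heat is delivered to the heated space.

Q̇_H ≈ 1155 kW

T_H = 62 °C → 62 + 273.15 = 335.15 K.
COP_HP = T_H/(T_H − T_C) = 335.15/48.15 = 6.9605.
Q_H = COP_HP · W = 6.9605 × 166 = 1155 kW.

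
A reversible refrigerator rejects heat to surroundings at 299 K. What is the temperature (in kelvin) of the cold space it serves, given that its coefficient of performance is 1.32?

COP_R = T_C/(T_H − T_C) ⇒ T_C = T_H·COP_R/(1 + COP_R) = 299.00 × 1.32/(1 + 1.32) = 170 K.

T_C ≈ 170 K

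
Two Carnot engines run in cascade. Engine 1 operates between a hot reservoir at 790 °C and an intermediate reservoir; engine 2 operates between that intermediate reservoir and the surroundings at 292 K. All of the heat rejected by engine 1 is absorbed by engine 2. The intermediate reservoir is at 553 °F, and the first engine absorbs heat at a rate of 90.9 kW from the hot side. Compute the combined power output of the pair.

Ẇ_total ≈ 65.93 kW

T_H = 790 °C → 790 + 273.15 = 1063.15 K.
Two reversible stages in series are equivalent to a single Carnot engine between T_H and T_C, so η_total = 1 − T_C/T_H = 1 − 292.00/1063.15 = 0.7253.
W_total = η_total · Q_H = 0.7253 × 90.9 = 65.93 kW.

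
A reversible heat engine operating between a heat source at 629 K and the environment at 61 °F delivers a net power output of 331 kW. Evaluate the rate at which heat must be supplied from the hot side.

T_C = 61 °F → (61 − 32) × 5/9 = 16.11 °C = 289.26 K.
Carnot efficiency: η = 1 − T_C/T_H = 1 − 289.26/629.00 = 0.5401.
Q_H = W/η = 331/0.5401 = 613 kW.

Q̇_H ≈ 613 kW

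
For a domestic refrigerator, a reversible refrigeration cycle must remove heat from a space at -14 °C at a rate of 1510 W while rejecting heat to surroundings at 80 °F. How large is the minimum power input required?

Ẇ_in ≈ 237 W

T_H = 80 °F → (80 − 32) × 5/9 = 26.67 °C = 299.82 K.
T_C = -14 °C → -14 + 273.15 = 259.15 K.
Carnot COP: COP_R = T_C/(T_H − T_C) = 259.15/40.67 = 6.3725.
W = Q_C/COP_R = 1510/6.3725 = 237 W.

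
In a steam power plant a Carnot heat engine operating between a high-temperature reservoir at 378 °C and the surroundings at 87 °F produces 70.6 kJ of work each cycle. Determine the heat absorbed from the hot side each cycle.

Q_H ≈ 132 kJ

T_H = 378 °C → 378 + 273.15 = 651.15 K.
T_C = 87 °F → (87 − 32) × 5/9 = 30.56 °C = 303.71 K.
Carnot efficiency: η = 1 − T_C/T_H = 1 − 303.71/651.15 = 0.5336.
Q_H = W/η = 70.6/0.5336 = 132 kJ.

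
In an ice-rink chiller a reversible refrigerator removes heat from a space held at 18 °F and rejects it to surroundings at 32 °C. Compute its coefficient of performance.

T_H = 32 °C → 32 + 273.15 = 305.15 K.
T_C = 18 °F → (18 − 32) × 5/9 = -7.78 °C = 265.37 K.
The reversible coefficient of performance is COP_R = T_C/(T_H − T_C) = 265.37/(305.15 − 265.37) = 6.67.

COP_R ≈ 6.67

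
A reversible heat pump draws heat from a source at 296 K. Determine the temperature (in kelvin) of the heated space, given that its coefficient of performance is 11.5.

T_H ≈ 324 K

COP_HP = T_H/(T_H − T_C) ⇒ T_H = T_C·COP_HP/(COP_HP − 1) = 296.00 × 11.5/(11.5 − 1) = 324 K.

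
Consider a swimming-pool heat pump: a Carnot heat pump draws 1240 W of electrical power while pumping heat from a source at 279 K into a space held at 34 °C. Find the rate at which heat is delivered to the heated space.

T_H = 34 °C → 34 + 273.15 = 307.15 K.
COP_HP = T_H/(T_H − T_C) = 307.15/28.15 = 10.9112.
Q_H = COP_HP · W = 10.9112 × 1240 = 13530 W.

Q̇_H ≈ 13530 W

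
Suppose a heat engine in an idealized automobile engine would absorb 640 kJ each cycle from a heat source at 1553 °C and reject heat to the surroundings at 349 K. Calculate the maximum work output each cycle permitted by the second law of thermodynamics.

T_H = 1553 °C → 1553 + 273.15 = 1826.15 K.
The second-law ceiling is the Carnot efficiency, η_max = 1 − T_C/T_H = 1 − 349.00/1826.15 = 0.8089.
W_max = η_max · Q_H = 0.8089 × 640 = 517.7 kJ.

W_max ≈ 517.7 kJ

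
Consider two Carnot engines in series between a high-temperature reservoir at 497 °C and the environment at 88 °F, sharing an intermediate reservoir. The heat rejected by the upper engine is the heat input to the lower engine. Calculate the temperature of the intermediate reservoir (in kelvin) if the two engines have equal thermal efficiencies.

T_H = 497 °C → 497 + 273.15 = 770.15 K.
T_C = 88 °F → (88 − 32) × 5/9 = 31.11 °C = 304.26 K.
Equal efficiencies require 1 − T_m/T_H = 1 − T_C/T_m, i.e. T_m/T_H = T_C/T_m, so T_m = √(T_H·T_C) = √(770.15 × 304.26) = 484.1 K.

T_m ≈ 484.1 K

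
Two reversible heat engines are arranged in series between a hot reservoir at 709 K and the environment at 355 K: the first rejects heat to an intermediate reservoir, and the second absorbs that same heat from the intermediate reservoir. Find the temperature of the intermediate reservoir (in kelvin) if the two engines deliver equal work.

For reversible stages Q_m = Q_H·(T_m/T_H). Setting W₁ = Q_H(1 − T_m/T_H) equal to W₂ = Q_m(1 − T_C/T_m) = Q_H·(T_m − T_C)/T_H gives T_H − T_m = T_m − T_C, so T_m = (T_H + T_C)/2 = (709.00 + 355.00)/2 = 532 K.

T_m ≈ 532 K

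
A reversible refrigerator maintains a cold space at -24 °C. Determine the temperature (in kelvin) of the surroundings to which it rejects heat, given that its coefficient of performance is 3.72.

T_H ≈ 316.1 K

T_C = -24 °C → -24 + 273.15 = 249.15 K.
COP_R = T_C/(T_H − T_C) ⇒ T_H = T_C·(1 + 1/COP_R) = 249.15 × (1 + 1/3.72) = 316.1 K.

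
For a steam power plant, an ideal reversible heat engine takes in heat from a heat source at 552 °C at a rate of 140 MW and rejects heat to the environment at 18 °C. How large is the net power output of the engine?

T_H = 552 °C → 552 + 273.15 = 825.15 K.
T_C = 18 °C → 18 + 273.15 = 291.15 K.
For a reversible engine, η = 1 − T_C/T_H = 1 − 291.15/825.15 = 0.6472.
W = η·Q_H = 0.6472 × 140 = 90.6 MW.

Ẇ ≈ 90.6 MW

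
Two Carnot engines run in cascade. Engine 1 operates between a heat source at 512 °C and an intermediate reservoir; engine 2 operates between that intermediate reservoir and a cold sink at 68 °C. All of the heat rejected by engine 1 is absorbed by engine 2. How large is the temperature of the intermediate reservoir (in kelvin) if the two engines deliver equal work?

T_H = 512 °C → 512 + 273.15 = 785.15 K.
T_C = 68 °C → 68 + 273.15 = 341.15 K.
For reversible stages Q_m = Q_H·(T_m/T_H). Setting W₁ = Q_H(1 − T_m/T_H) equal to W₂ = Q_m(1 − T_C/T_m) = Q_H·(T_m − T_C)/T_H gives T_H − T_m = T_m − T_C, so T_m = (T_H + T_C)/2 = (785.15 + 341.15)/2 = 563 K.

T_m ≈ 563 K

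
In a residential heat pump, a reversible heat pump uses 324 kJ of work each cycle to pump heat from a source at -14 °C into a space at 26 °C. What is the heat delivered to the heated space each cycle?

T_H = 26 °C → 26 + 273.15 = 299.15 K.
T_C = -14 °C → -14 + 273.15 = 259.15 K.
Reversible heating COP: COP_HP = T_H/(T_H − T_C) = 299.15/40.00 = 7.4787.
Q_H = COP_HP · W = 7.4787 × 324 = 2420 kJ.

Q_H ≈ 2420 kJ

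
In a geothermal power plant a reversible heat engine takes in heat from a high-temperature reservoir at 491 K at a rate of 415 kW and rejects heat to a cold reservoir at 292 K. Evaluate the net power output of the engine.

For a reversible engine, η = 1 − T_C/T_H = 1 − 292.00/491.00 = 0.4053.
W = η·Q_H = 0.4053 × 415 = 168 kW.

Ẇ ≈ 168 kW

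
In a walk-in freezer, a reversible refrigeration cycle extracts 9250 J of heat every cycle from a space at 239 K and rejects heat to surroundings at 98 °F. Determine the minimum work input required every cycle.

T_H = 98 °F → (98 − 32) × 5/9 = 36.67 °C = 309.82 K.
COP_R = T_C/(T_H − T_C) = 239.00/70.82 = 3.3749.
W = Q_C/COP_R = 9250/3.3749 = 2740 J.

W_in ≈ 2740 J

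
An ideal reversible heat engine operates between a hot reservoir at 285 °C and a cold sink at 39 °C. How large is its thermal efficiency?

T_H = 285 °C → 285 + 273.15 = 558.15 K.
T_C = 39 °C → 39 + 273.15 = 312.15 K.
Carnot efficiency: η = 1 − T_C/T_H = 1 − 312.15/558.15 = 0.4407.

η ≈ 0.4407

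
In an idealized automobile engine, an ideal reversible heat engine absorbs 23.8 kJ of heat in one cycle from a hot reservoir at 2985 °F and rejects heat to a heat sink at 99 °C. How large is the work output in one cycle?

T_H = 2985 °F → (2985 − 32) × 5/9 = 1640.56 °C = 1913.71 K.
T_C = 99 °C → 99 + 273.15 = 372.15 K.
Since the cycle is reversible, η = 1 − T_C/T_H = 1 − 372.15/1913.71 = 0.8055.
W = η·Q_H = 0.8055 × 23.8 = 19.2 kJ.

W ≈ 19.2 kJ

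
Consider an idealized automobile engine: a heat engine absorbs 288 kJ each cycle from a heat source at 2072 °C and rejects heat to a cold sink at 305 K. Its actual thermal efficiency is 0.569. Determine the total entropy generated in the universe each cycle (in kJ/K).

T_H = 2072 °C → 2072 + 273.15 = 2345.15 K.
W = η·Q_H = 0.569 × 288 = 163.9 kJ, so Q_C = Q_H − W = 124.1 kJ.
Reservoir entropy changes: ΔS_H = −Q_H/T_H = −288/2345.15 = -0.1228 kJ/K and ΔS_C = +Q_C/T_C = 124.1/305.00 = 0.4070 kJ/K.
ΔS_univ = −Q_H/T_H + Q_C/T_C = 0.284 kJ/K (> 0, since η = 0.569 < η_Carnot = 0.870).

ΔS_univ ≈ 0.284 kJ/K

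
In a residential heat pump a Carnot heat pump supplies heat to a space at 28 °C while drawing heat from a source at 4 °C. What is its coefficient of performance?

COP_HP ≈ 12.5

T_H = 28 °C → 28 + 273.15 = 301.15 K.
T_C = 4 °C → 4 + 273.15 = 277.15 K.
COP_HP = T_H/(T_H − T_C) = 301.15/(301.15 − 277.15) = 12.5.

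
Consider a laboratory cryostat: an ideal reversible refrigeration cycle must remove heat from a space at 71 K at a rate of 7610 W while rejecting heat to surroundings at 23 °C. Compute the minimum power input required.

T_H = 23 °C → 23 + 273.15 = 296.15 K.
Carnot COP: COP_R = T_C/(T_H − T_C) = 71.00/225.15 = 0.3153.
W = Q_C/COP_R = 7610/0.3153 = 24100 W.

Ẇ_in ≈ 24100 W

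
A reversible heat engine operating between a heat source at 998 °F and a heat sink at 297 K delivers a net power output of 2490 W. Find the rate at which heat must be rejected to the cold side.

T_H = 998 °F → (998 − 32) × 5/9 = 536.67 °C = 809.82 K.
Since the cycle is reversible, η = 1 − T_C/T_H = 1 − 297.00/809.82 = 0.6333.
Since Q_C/Q_H = T_C/T_H and Q_H = W/η, Q_C = W·T_C/(T_H − T_C) = 2490 × 297.00/512.82 = 1440 W.

Q̇_C ≈ 1440 W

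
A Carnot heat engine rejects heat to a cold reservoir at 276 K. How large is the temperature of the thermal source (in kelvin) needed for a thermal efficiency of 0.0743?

From η = 1 − T_C/T_H, solving for T_H gives T_H = T_C/(1 − η) = 276.00/(1 − 0.0743) = 298 K.

T_H ≈ 298 K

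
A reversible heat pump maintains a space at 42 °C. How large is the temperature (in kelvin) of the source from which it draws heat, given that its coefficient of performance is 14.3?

T_H = 42 °C → 42 + 273.15 = 315.15 K.
COP_HP = T_H/(T_H − T_C) ⇒ T_C = T_H·(COP_HP − 1)/COP_HP = 315.15 × (14.3 − 1)/14.3 = 293 K.

T_C ≈ 293 K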